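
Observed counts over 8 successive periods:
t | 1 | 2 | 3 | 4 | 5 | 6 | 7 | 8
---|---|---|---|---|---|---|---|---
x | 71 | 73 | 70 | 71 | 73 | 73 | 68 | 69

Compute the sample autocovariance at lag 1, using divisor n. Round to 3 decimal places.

Mean x̄ = (71 + 73 + 70 + 71 + 73 + 73 + 68 + 69)/8 = 71.0000
Deviations: 0.0000, 2.0000, -1.0000, 0.0000, 2.0000, 2.0000, -3.0000, -2.0000
Σ_{t=1}^{7}(x_t−x̄)(x_{t+1}−x̄) = 2.0000
γ_1 = 2.0000 / 8 = 0.250

0.250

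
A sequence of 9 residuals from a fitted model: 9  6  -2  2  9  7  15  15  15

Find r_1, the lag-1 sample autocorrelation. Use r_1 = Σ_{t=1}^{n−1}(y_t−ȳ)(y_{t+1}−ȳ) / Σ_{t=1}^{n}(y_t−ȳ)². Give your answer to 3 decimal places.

Mean ȳ = (9 + 6 − 2 + 2 + 9 + 7 + 15 + 15 + 15)/9 = 8.4444
Numerator Σ_{t=1}^{8}(y_t−ȳ)(y_{t+1}−ȳ) = 163.5802
Denominator Σ(y_t−ȳ)² = 288.2222
r_1 = 163.5802 / 288.2222 = 0.568

0.568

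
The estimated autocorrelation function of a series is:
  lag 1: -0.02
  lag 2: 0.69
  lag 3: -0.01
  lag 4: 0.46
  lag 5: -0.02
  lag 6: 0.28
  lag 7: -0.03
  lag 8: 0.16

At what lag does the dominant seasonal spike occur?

2

The largest autocorrelation is r_2 = 0.69, with weaker echoes at lags 4 (0.46), 6 (0.28) and 8 (0.16); the remaining lags stay at or below -0.01.
The dominant spike at lag 2 indicates a seasonal period of 2.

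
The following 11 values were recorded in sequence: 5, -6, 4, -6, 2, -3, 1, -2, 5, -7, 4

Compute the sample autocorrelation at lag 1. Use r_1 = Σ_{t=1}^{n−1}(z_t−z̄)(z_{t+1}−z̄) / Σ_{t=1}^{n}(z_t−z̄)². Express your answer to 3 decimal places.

-0.805

Mean z̄ = (5 − 6 + 4 − 6 + 2 − 3 + 1 − 2 + 5 − 7 + 4)/11 = -0.2727
Numerator Σ_{t=1}^{10}(z_t−z̄)(z_{t+1}−z̄) = -177.3471
Denominator Σ(z_t−z̄)² = 220.1818
r_1 = -177.3471 / 220.1818 = -0.805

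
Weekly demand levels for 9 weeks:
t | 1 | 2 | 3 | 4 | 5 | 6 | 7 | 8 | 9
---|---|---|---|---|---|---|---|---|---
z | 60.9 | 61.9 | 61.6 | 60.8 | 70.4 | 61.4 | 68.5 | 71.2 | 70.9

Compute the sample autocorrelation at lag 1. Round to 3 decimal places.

Mean z̄ = (60.9 + 61.9 + 61.6 + 60.8 + 70.4 + 61.4 + 68.5 + 71.2 + 70.9)/9 = 65.2889
Numerator Σ_{t=1}^{8}(z_t−z̄)(z_{t+1}−z̄) = 40.7754
Denominator Σ(z_t−z̄)² = 182.4889
r_1 = 40.7754 / 182.4889 = 0.223

0.223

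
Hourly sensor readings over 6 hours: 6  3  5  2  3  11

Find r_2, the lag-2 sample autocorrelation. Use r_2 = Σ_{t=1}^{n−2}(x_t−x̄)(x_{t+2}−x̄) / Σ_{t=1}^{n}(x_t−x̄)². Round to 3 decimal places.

-0.222

Mean x̄ = (6 + 3 + 5 + 2 + 3 + 11)/6 = 5.0000
Deviations from mean: 1.0000, -2.0000, 0.0000, -3.0000, -2.0000, 6.0000
Σ(x_t−x̄)(x_{t+2}−x̄) = (0.0000) + (6.0000) + (0.0000) + (-18.0000) = -12.0000
Denominator Σ(x_t−x̄)² = 54.0000
r_2 = -12.0000 / 54.0000 = -0.222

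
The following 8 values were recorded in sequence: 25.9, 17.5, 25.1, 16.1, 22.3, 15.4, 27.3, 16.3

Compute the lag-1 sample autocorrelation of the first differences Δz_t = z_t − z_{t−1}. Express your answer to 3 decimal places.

-0.793

First differences Δz: -8.4, 7.6, -9.0, 6.2, -6.9, 11.9, -11.0
Mean of differences = -1.3714
Numerator Σ(Δz_t−Δz̄)(Δz_{t+1}−Δz̄) = -432.2708
Denominator Σ(Δz_t−Δz̄)² = 544.8143
r_1(Δz) = -432.2708 / 544.8143 = -0.793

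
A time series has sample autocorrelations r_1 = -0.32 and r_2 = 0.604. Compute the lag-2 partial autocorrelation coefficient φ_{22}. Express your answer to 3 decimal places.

0.559

φ_{22} = (r_2 − r_1²) / (1 − r_1²)
r_1² = (-0.32)² = 0.1024
Numerator = 0.604 − 0.1024 = 0.5016; denominator = 1 − 0.1024 = 0.8976
φ_{22} = 0.5016 / 0.8976 = 0.559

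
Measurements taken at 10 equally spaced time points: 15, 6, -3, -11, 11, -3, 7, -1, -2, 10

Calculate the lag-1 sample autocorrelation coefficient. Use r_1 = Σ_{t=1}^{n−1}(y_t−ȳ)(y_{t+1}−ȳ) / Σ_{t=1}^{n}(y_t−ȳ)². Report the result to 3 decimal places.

-0.195

Mean ȳ = (15 + 6 − 3 − 11 + 11 − 3 + 7 − 1 − 2 + 10)/10 = 2.9000
Numerator Σ_{t=1}^{9}(y_t−ȳ)(y_{t+1}−ȳ) = -115.0100
Denominator Σ(y_t−ȳ)² = 590.9000
r_1 = -115.0100 / 590.9000 = -0.195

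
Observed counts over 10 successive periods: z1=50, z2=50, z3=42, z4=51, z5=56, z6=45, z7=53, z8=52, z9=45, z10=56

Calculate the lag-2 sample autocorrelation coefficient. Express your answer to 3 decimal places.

Mean z̄ = (50 + 50 + 42 + 51 + 56 + 45 + 53 + 52 + 45 + 56)/10 = 50.0000
Numerator Σ_{t=1}^{8}(z_t−z̄)(z_{t+2}−z̄) = -48.0000
Denominator Σ(z_t−z̄)² = 200.0000
r_2 = -48.0000 / 200.0000 = -0.240

-0.240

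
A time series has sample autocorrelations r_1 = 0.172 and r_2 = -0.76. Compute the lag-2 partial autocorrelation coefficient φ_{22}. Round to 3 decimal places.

φ_{22} = (r_2 − r_1²) / (1 − r_1²)
r_1² = (0.172)² = 0.029584
Numerator = -0.76 − 0.0296 = -0.7896; denominator = 1 − 0.0296 = 0.9704
φ_{22} = -0.7896 / 0.9704 = -0.814

-0.814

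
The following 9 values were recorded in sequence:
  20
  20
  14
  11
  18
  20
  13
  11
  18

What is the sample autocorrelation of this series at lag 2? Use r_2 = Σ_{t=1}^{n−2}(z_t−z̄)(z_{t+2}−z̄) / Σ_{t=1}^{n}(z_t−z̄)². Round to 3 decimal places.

-0.703

Mean z̄ = (20 + 20 + 14 + 11 + 18 + 20 + 13 + 11 + 18)/9 = 16.1111
Numerator Σ_{t=1}^{7}(z_t−z̄)(z_{t+2}−z̄) = -83.5802
Denominator Σ(z_t−z̄)² = 118.8889
r_2 = -83.5802 / 118.8889 = -0.703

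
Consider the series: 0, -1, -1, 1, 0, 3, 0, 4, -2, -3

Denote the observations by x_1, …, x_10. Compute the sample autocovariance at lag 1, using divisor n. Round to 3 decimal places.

Mean x̄ = (0 − 1 − 1 + 1 + 0 + 3 + 0 + 4 − 2 − 3)/10 = 0.1000
Σ_{t=1}^{9}(x_t−x̄)(x_{t+1}−x̄) = -2.4100
γ_1 = -2.4100 / 10 = -0.241

-0.241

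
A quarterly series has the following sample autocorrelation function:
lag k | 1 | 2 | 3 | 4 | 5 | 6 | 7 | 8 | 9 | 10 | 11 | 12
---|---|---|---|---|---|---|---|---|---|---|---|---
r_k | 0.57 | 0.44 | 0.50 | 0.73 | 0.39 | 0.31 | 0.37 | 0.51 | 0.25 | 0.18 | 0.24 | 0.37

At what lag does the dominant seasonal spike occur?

The largest autocorrelation is r_4 = 0.73; the remaining lags stay at or below 0.57. The elevated value at lag 1 (0.57), dropping to 0.44 at lag 2, reflects decaying short-term dependence rather than seasonality.
The dominant spike at lag 4 indicates a seasonal period of 4.

4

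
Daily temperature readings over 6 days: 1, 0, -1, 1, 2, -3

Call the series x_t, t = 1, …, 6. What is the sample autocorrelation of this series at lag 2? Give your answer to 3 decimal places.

-0.375

Mean x̄ = (1 + 0 − 1 + 1 + 2 − 3)/6 = 0.0000
Deviations from mean: 1.0000, 0.0000, -1.0000, 1.0000, 2.0000, -3.0000
Σ(x_t−x̄)(x_{t+2}−x̄) = (-1.0000) + (0.0000) + (-2.0000) + (-3.0000) = -6.0000
Denominator Σ(x_t−x̄)² = 16.0000
r_2 = -6.0000 / 16.0000 = -0.375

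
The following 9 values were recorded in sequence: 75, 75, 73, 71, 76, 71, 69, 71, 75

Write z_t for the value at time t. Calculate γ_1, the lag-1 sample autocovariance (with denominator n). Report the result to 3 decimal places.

0.381

Mean z̄ = (75 + 75 + 73 + 71 + 76 + 71 + 69 + 71 + 75)/9 = 72.8889
Σ_{t=1}^{8}(z_t−z̄)(z_{t+1}−z̄) = 3.4321
γ_1 = 3.4321 / 9 = 0.381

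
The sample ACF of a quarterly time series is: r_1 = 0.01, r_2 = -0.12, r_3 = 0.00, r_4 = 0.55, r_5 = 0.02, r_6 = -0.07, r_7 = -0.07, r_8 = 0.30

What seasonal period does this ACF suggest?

The largest autocorrelation is r_4 = 0.55, with a weaker echo at lag 8 (0.30); the remaining lags stay at or below 0.02.
The dominant spike at lag 4 indicates a seasonal period of 4.

4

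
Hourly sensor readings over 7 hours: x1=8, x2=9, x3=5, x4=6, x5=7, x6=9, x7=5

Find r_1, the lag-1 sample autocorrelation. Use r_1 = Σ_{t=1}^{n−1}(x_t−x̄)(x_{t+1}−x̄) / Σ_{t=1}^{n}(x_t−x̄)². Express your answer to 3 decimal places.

Mean x̄ = (8 + 9 + 5 + 6 + 7 + 9 + 5)/7 = 7.0000
Deviations from mean: 1.0000, 2.0000, -2.0000, -1.0000, 0.0000, 2.0000, -2.0000
Numerator Σ_{t=1}^{6}(x_t−x̄)(x_{t+1}−x̄) = -4.0000
Denominator Σ(x_t−x̄)² = 18.0000
r_1 = -4.0000 / 18.0000 = -0.222

-0.222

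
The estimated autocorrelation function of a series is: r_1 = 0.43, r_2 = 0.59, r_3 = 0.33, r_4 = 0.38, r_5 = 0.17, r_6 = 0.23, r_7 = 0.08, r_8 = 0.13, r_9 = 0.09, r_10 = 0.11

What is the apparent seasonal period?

The largest autocorrelation is r_2 = 0.59; the remaining lags stay at or below 0.43.
The dominant spike at lag 2 indicates a seasonal period of 2.

2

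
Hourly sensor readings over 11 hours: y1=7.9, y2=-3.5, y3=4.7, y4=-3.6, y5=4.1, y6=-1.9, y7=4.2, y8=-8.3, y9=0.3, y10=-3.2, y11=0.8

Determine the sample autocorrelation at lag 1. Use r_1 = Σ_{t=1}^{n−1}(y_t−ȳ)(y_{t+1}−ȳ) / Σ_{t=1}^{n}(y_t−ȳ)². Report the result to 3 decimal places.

Mean ȳ = (7.9 − 3.5 + 4.7 − 3.6 + 4.1 − 1.9 + 4.2 − 8.3 + 0.3 − 3.2 + 0.8)/11 = 0.1364
Numerator Σ_{t=1}^{10}(y_t−ȳ)(y_{t+1}−ȳ) = -131.4568
Denominator Σ(y_t−ȳ)² = 227.4255
r_1 = -131.4568 / 227.4255 = -0.578

-0.578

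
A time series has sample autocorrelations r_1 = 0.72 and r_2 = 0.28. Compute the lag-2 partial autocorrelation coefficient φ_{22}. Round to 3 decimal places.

φ_{22} = (r_2 − r_1²) / (1 − r_1²)
r_1² = (0.72)² = 0.5184
Numerator = 0.28 − 0.5184 = -0.2384; denominator = 1 − 0.5184 = 0.4816
φ_{22} = -0.2384 / 0.4816 = -0.495

-0.495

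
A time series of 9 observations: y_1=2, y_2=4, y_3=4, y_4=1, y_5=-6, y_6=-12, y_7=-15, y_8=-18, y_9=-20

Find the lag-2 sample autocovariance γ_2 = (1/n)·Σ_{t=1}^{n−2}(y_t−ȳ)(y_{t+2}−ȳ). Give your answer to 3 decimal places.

34.049

Mean ȳ = (2 + 4 + 4 + 1 − 6 − 12 − 15 − 18 − 20)/9 = -6.6667
Σ_{t=1}^{7}(y_t−ȳ)(y_{t+2}−ȳ) = 306.4444
γ_2 = 306.4444 / 9 = 34.049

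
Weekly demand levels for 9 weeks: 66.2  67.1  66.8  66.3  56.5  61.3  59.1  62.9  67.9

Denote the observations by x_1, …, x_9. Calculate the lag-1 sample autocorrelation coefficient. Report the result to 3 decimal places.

Mean x̄ = (66.2 + 67.1 + 66.8 + 66.3 + 56.5 + 61.3 + 59.1 + 62.9 + 67.9)/9 = 63.7889
Numerator Σ_{t=1}^{8}(x_t−x̄)(x_{t+1}−x̄) = 37.5365
Denominator Σ(x_t−x̄)² = 131.1489
r_1 = 37.5365 / 131.1489 = 0.286

0.286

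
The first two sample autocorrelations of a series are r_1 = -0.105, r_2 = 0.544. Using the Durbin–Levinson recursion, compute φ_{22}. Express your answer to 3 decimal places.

φ_{22} = (r_2 − r_1²) / (1 − r_1²)
r_1² = (-0.105)² = 0.011025
Numerator = 0.544 − 0.0110 = 0.5330; denominator = 1 − 0.0110 = 0.9890
φ_{22} = 0.5330 / 0.9890 = 0.539

0.539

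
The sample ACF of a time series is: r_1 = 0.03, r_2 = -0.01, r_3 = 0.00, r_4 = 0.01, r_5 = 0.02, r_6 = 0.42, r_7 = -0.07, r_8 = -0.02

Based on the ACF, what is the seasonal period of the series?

6

The largest autocorrelation is r_6 = 0.42; the remaining lags stay at or below 0.03.
The dominant spike at lag 6 indicates a seasonal period of 6.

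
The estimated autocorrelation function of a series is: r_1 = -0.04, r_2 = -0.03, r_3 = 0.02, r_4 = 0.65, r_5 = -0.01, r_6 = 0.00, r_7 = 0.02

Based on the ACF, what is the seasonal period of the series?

The largest autocorrelation is r_4 = 0.65; the remaining lags stay at or below 0.02.
The dominant spike at lag 4 indicates a seasonal period of 4.

4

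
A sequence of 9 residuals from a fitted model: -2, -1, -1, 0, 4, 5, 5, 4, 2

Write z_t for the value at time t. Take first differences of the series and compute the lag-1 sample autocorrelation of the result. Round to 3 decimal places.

First differences Δz: 1, 0, 1, 4, 1, 0, -1, -2
Mean of differences = 0.5000
Numerator Σ(Δz_t−Δz̄)(Δz_{t+1}−Δz̄) = 7.2500
Denominator Σ(Δz_t−Δz̄)² = 22.0000
r_1(Δz) = 7.2500 / 22.0000 = 0.330

0.330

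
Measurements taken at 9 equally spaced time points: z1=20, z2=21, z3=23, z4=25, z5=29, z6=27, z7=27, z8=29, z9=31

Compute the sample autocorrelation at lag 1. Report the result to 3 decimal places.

0.577

Mean z̄ = (20 + 21 + 23 + 25 + 29 + 27 + 27 + 29 + 31)/9 = 25.7778
Numerator Σ_{t=1}^{8}(z_t−z̄)(z_{t+1}−z̄) = 66.7284
Denominator Σ(z_t−z̄)² = 115.5556
r_1 = 66.7284 / 115.5556 = 0.577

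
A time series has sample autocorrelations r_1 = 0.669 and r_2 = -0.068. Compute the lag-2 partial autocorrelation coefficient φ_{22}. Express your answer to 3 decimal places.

φ_{22} = (r_2 − r_1²) / (1 − r_1²)
r_1² = (0.669)² = 0.447561
Numerator = -0.068 − 0.4476 = -0.5156; denominator = 1 − 0.4476 = 0.5524
φ_{22} = -0.5156 / 0.5524 = -0.933

-0.933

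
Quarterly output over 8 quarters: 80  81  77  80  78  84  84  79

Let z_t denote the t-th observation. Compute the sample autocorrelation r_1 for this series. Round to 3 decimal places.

Mean z̄ = (80 + 81 + 77 + 80 + 78 + 84 + 84 + 79)/8 = 80.3750
Deviations from mean: -0.3750, 0.6250, -3.3750, -0.3750, -2.3750, 3.6250, 3.6250, -1.3750
Numerator Σ_{t=1}^{7}(z_t−z̄)(z_{t+1}−z̄) = -0.6406
Denominator Σ(z_t−z̄)² = 45.8750
r_1 = -0.6406 / 45.8750 = -0.014

-0.014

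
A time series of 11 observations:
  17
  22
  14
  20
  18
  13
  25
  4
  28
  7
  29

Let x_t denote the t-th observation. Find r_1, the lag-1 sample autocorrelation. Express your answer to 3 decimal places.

-0.821

Mean x̄ = (17 + 22 + 14 + 20 + 18 + 13 + 25 + 4 + 28 + 7 + 29)/11 = 17.9091
Numerator Σ_{t=1}^{10}(x_t−x̄)(x_{t+1}−x̄) = -533.0083
Denominator Σ(x_t−x̄)² = 648.9091
r_1 = -533.0083 / 648.9091 = -0.821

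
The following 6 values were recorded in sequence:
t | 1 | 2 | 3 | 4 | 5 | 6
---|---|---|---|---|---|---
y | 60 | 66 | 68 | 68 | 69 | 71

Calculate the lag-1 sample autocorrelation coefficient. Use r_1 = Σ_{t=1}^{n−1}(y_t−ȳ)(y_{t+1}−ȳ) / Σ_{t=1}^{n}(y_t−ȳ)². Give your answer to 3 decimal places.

Mean ȳ = (60 + 66 + 68 + 68 + 69 + 71)/6 = 67.0000
Deviations from mean: -7.0000, -1.0000, 1.0000, 1.0000, 2.0000, 4.0000
Numerator Σ_{t=1}^{5}(y_t−ȳ)(y_{t+1}−ȳ) = 17.0000
Denominator Σ(y_t−ȳ)² = 72.0000
r_1 = 17.0000 / 72.0000 = 0.236

0.236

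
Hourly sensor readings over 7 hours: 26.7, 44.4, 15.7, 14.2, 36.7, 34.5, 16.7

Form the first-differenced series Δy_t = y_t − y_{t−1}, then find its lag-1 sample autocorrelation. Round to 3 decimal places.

-0.271

First differences Δy: 17.7, -28.7, -1.5, 22.5, -2.2, -17.8
Mean of differences = -1.6667
Numerator Σ(Δy_t−Δȳ)(Δy_{t+1}−Δȳ) = -528.3078
Denominator Σ(Δy_t−Δȳ)² = 1950.4933
r_1(Δy) = -528.3078 / 1950.4933 = -0.271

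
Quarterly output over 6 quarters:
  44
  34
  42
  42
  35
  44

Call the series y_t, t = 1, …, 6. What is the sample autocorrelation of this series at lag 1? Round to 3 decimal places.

Mean ȳ = (44 + 34 + 42 + 42 + 35 + 44)/6 = 40.1667
Deviations from mean: 3.8333, -6.1667, 1.8333, 1.8333, -5.1667, 3.8333
Σ(y_t−ȳ)(y_{t+1}−ȳ) = (-23.6389) + (-11.3056) + (3.3611) + (-9.4722) + (-19.8056) = -60.8611
Denominator Σ(y_t−ȳ)² = 100.8333
r_1 = -60.8611 / 100.8333 = -0.604

-0.604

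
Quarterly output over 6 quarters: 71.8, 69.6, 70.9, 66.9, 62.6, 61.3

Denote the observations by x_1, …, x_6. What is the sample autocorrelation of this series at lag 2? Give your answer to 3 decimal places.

Mean x̄ = (71.8 + 69.6 + 70.9 + 66.9 + 62.6 + 61.3)/6 = 67.1833
Deviations from mean: 4.6167, 2.4167, 3.7167, -0.2833, -4.5833, -5.8833
Σ(x_t−x̄)(x_{t+2}−x̄) = (17.1586) + (-0.6847) + (-17.0347) + (1.6669) = 1.1061
Denominator Σ(x_t−x̄)² = 96.6683
r_2 = 1.1061 / 96.6683 = 0.011

0.011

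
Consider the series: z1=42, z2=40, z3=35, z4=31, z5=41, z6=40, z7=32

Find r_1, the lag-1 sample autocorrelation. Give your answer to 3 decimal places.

Mean z̄ = (42 + 40 + 35 + 31 + 41 + 40 + 32)/7 = 37.2857
Deviations from mean: 4.7143, 2.7143, -2.2857, -6.2857, 3.7143, 2.7143, -5.2857
Σ(z_t−z̄)(z_{t+1}−z̄) = (12.7959) + (-6.2041) + (14.3673) + (-23.3469) + (10.0816) + (-14.3469) = -6.6531
Denominator Σ(z_t−z̄)² = 123.4286
r_1 = -6.6531 / 123.4286 = -0.054

-0.054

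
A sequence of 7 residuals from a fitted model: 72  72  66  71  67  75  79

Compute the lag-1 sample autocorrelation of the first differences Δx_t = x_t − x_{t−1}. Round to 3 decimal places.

First differences Δx: 0, -6, 5, -4, 8, 4
Mean of differences = 1.1667
Numerator Σ(Δx_t−Δx̄)(Δx_{t+1}−Δx̄) = -54.8611
Denominator Σ(Δx_t−Δx̄)² = 148.8333
r_1(Δx) = -54.8611 / 148.8333 = -0.369

-0.369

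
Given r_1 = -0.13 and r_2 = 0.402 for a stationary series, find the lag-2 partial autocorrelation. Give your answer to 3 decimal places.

φ_{22} = (r_2 − r_1²) / (1 − r_1²)
r_1² = (-0.13)² = 0.0169
Numerator = 0.402 − 0.0169 = 0.3851; denominator = 1 − 0.0169 = 0.9831
φ_{22} = 0.3851 / 0.9831 = 0.392

0.392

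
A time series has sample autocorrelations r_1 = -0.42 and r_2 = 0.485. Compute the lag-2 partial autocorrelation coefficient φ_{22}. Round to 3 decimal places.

φ_{22} = (r_2 − r_1²) / (1 − r_1²)
r_1² = (-0.42)² = 0.1764
Numerator = 0.485 − 0.1764 = 0.3086; denominator = 1 − 0.1764 = 0.8236
φ_{22} = 0.3086 / 0.8236 = 0.375

0.375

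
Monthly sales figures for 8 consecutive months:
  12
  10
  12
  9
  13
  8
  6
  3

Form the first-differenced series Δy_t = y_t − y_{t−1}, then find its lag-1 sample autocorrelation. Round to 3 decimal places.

-0.552

First differences Δy: -2, 2, -3, 4, -5, -2, -3
Mean of differences = -1.2857
Numerator Σ(Δy_t−Δȳ)(Δy_{t+1}−Δȳ) = -32.7959
Denominator Σ(Δy_t−Δȳ)² = 59.4286
r_1(Δy) = -32.7959 / 59.4286 = -0.552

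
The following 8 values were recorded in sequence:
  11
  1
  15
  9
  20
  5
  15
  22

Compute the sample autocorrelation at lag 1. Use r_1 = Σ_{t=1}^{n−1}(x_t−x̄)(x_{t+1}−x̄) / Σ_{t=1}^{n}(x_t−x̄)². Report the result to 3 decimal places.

-0.277

Mean x̄ = (11 + 1 + 15 + 9 + 20 + 5 + 15 + 22)/8 = 12.2500
Deviations from mean: -1.2500, -11.2500, 2.7500, -3.2500, 7.7500, -7.2500, 2.7500, 9.7500
Numerator Σ_{t=1}^{7}(x_t−x̄)(x_{t+1}−x̄) = -100.3125
Denominator Σ(x_t−x̄)² = 361.5000
r_1 = -100.3125 / 361.5000 = -0.277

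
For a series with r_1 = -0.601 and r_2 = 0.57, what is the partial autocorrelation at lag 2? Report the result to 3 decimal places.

φ_{22} = (r_2 − r_1²) / (1 − r_1²)
r_1² = (-0.601)² = 0.361201
Numerator = 0.57 − 0.3612 = 0.2088; denominator = 1 − 0.3612 = 0.6388
φ_{22} = 0.2088 / 0.6388 = 0.327

0.327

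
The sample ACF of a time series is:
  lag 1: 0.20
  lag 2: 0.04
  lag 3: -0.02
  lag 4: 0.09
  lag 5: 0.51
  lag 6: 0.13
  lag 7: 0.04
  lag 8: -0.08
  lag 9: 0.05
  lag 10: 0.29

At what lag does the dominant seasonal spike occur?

The largest autocorrelation is r_5 = 0.51, with a weaker echo at lag 10 (0.29); the remaining lags stay at or below 0.20. The elevated value at lag 1 (0.20), dropping to 0.04 at lag 2, reflects decaying short-term dependence rather than seasonality.
The dominant spike at lag 5 indicates a seasonal period of 5.

5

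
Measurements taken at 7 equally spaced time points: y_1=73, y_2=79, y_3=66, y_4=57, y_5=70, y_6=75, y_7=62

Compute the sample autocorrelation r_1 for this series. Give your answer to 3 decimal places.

Mean ȳ = (73 + 79 + 66 + 57 + 70 + 75 + 62)/7 = 68.8571
Deviations from mean: 4.1429, 10.1429, -2.8571, -11.8571, 1.1429, 6.1429, -6.8571
Σ(y_t−ȳ)(y_{t+1}−ȳ) = (42.0204) + (-28.9796) + (33.8776) + (-13.5510) + (7.0204) + (-42.1224) = -1.7347
Denominator Σ(y_t−ȳ)² = 354.8571
r_1 = -1.7347 / 354.8571 = -0.005

-0.005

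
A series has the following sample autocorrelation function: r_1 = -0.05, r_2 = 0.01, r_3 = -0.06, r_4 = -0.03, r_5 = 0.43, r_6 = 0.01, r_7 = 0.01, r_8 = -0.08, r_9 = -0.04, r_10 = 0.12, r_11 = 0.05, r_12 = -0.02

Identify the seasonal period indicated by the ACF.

5

The largest autocorrelation is r_5 = 0.43; the remaining lags stay at or below 0.12.
The dominant spike at lag 5 indicates a seasonal period of 5.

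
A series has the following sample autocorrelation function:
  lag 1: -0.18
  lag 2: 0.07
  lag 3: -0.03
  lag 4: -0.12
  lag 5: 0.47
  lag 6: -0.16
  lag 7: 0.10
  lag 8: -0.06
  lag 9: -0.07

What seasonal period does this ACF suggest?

The largest autocorrelation is r_5 = 0.47; the remaining lags stay at or below 0.10.
The dominant spike at lag 5 indicates a seasonal period of 5.

5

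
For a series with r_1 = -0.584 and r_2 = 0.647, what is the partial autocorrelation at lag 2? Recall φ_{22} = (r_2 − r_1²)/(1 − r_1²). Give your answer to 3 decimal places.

φ_{22} = (r_2 − r_1²) / (1 − r_1²)
r_1² = (-0.584)² = 0.341056
Numerator = 0.647 − 0.3411 = 0.3059; denominator = 1 − 0.3411 = 0.6589
φ_{22} = 0.3059 / 0.6589 = 0.464

0.464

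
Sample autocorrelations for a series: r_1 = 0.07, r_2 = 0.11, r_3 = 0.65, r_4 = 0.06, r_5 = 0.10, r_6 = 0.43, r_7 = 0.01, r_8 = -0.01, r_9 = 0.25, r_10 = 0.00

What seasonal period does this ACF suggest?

The largest autocorrelation is r_3 = 0.65, with weaker echoes at lags 6 (0.43) and 9 (0.25); the remaining lags stay at or below 0.11.
The dominant spike at lag 3 indicates a seasonal period of 3.

3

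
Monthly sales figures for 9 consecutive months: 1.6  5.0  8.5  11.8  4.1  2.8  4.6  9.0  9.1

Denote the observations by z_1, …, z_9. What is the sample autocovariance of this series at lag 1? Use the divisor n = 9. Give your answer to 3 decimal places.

Mean z̄ = (1.6 + 5.0 + 8.5 + 11.8 + 4.1 + 2.8 + 4.6 + 9.0 + 9.1)/9 = 6.2778
Σ_{t=1}^{8}(z_t−z̄)(z_{t+1}−z̄) = 19.9073
γ_1 = 19.9073 / 9 = 2.212

2.212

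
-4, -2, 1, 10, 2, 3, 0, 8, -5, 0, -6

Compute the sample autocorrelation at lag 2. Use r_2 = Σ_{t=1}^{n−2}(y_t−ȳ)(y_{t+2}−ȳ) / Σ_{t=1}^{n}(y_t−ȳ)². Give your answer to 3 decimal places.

Mean ȳ = (-4 − 2 + 1 + 10 + 2 + 3 + 0 + 8 − 5 + 0 − 6)/11 = 0.6364
Numerator Σ_{t=1}^{9}(y_t−ȳ)(y_{t+2}−ȳ) = 49.0992
Denominator Σ(y_t−ȳ)² = 254.5455
r_2 = 49.0992 / 254.5455 = 0.193

0.193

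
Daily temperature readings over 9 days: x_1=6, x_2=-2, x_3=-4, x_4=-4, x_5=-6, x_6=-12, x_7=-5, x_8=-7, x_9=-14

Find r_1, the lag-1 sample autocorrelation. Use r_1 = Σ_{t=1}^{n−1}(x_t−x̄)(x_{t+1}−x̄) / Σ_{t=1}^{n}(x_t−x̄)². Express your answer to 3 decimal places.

0.223

Mean x̄ = (6 − 2 − 4 − 4 − 6 − 12 − 5 − 7 − 14)/9 = -5.3333
Numerator Σ_{t=1}^{8}(x_t−x̄)(x_{t+1}−x̄) = 59.2222
Denominator Σ(x_t−x̄)² = 266.0000
r_1 = 59.2222 / 266.0000 = 0.223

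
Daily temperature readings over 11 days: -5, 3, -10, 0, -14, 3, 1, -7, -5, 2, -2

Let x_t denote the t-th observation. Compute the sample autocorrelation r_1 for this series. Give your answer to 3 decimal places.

-0.514

Mean x̄ = (-5 + 3 − 10 + 0 − 14 + 3 + 1 − 7 − 5 + 2 − 2)/11 = -3.0909
Numerator Σ_{t=1}^{10}(x_t−x̄)(x_{t+1}−x̄) = -163.0083
Denominator Σ(x_t−x̄)² = 316.9091
r_1 = -163.0083 / 316.9091 = -0.514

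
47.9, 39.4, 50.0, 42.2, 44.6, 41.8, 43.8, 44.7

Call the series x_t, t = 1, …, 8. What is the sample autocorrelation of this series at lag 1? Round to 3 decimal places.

-0.718

Mean x̄ = (47.9 + 39.4 + 50.0 + 42.2 + 44.6 + 41.8 + 43.8 + 44.7)/8 = 44.3000
Deviations from mean: 3.6000, -4.9000, 5.7000, -2.1000, 0.3000, -2.5000, -0.5000, 0.4000
Σ(x_t−x̄)(x_{t+1}−x̄) = (-17.6400) + (-27.9300) + (-11.9700) + (-0.6300) + (-0.7500) + (1.2500) + (-0.2000) = -57.8700
Denominator Σ(x_t−x̄)² = 80.6200
r_1 = -57.8700 / 80.6200 = -0.718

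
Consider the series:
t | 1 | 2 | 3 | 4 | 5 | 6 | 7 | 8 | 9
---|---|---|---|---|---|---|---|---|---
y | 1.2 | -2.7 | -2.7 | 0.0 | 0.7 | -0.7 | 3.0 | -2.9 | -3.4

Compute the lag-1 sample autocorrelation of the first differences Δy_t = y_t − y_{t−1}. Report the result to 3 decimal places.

First differences Δy: -3.9, 0.0, 2.7, 0.7, -1.4, 3.7, -5.9, -0.5
Mean of differences = -0.5750
Numerator Σ(Δy_t−Δȳ)(Δy_{t+1}−Δȳ) = -23.5956
Denominator Σ(Δy_t−Δȳ)² = 71.0550
r_1(Δy) = -23.5956 / 71.0550 = -0.332

-0.332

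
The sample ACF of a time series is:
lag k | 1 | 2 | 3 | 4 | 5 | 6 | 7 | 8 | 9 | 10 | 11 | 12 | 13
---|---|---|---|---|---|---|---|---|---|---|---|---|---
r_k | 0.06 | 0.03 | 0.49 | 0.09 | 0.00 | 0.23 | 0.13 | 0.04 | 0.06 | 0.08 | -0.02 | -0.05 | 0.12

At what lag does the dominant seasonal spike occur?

The largest autocorrelation is r_3 = 0.49, with a weaker echo at lag 6 (0.23); the remaining lags stay at or below 0.13.
The dominant spike at lag 3 indicates a seasonal period of 3.

3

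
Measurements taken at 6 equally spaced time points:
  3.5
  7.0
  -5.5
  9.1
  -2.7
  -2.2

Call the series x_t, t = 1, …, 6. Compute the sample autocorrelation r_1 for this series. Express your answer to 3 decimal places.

Mean x̄ = (3.5 + 7.0 − 5.5 + 9.1 − 2.7 − 2.2)/6 = 1.5333
Σ(x_t−x̄)(x_{t+1}−x̄) = (10.7511) + (-38.4489) + (-53.2189) + (-32.0322) + (15.8044) = -97.1444
Denominator Σ(x_t−x̄)² = 172.3333
r_1 = -97.1444 / 172.3333 = -0.564

-0.564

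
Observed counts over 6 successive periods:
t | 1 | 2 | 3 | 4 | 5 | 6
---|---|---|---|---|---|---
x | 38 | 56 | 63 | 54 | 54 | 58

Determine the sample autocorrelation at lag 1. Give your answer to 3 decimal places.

-0.034

Mean x̄ = (38 + 56 + 63 + 54 + 54 + 58)/6 = 53.8333
Numerator Σ_{t=1}^{5}(x_t−x̄)(x_{t+1}−x̄) = -12.1944
Denominator Σ(x_t−x̄)² = 356.8333
r_1 = -12.1944 / 356.8333 = -0.034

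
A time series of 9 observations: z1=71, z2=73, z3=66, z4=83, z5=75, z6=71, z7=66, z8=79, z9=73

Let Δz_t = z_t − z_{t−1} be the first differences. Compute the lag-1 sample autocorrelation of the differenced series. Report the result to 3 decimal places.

First differences Δz: 2, -7, 17, -8, -4, -5, 13, -6
Mean of differences = 0.2500
Numerator Σ(Δz_t−Δz̄)(Δz_{t+1}−Δz̄) = -361.5625
Denominator Σ(Δz_t−Δz̄)² = 651.5000
r_1(Δz) = -361.5625 / 651.5000 = -0.555

-0.555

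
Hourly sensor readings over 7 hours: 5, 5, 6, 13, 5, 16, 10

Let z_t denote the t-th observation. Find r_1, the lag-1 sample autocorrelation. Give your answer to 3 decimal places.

-0.174

Mean z̄ = (5 + 5 + 6 + 13 + 5 + 16 + 10)/7 = 8.5714
Deviations from mean: -3.5714, -3.5714, -2.5714, 4.4286, -3.5714, 7.4286, 1.4286
Σ(z_t−z̄)(z_{t+1}−z̄) = (12.7551) + (9.1837) + (-11.3878) + (-15.8163) + (-26.5306) + (10.6122) = -21.1837
Denominator Σ(z_t−z̄)² = 121.7143
r_1 = -21.1837 / 121.7143 = -0.174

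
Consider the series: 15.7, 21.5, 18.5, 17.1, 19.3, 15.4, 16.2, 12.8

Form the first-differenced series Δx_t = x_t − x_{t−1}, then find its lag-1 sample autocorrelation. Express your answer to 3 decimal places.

-0.437

First differences Δx: 5.8, -3.0, -1.4, 2.2, -3.9, 0.8, -3.4
Mean of differences = -0.4143
Numerator Σ(Δx_t−Δx̄)(Δx_{t+1}−Δx̄) = -33.0673
Denominator Σ(Δx_t−Δx̄)² = 75.6486
r_1(Δx) = -33.0673 / 75.6486 = -0.437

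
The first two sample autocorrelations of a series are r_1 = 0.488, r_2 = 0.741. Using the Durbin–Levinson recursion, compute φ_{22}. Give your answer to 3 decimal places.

φ_{22} = (r_2 − r_1²) / (1 − r_1²)
r_1² = (0.488)² = 0.238144
Numerator = 0.741 − 0.2381 = 0.5029; denominator = 1 − 0.2381 = 0.7619
φ_{22} = 0.5029 / 0.7619 = 0.660

0.660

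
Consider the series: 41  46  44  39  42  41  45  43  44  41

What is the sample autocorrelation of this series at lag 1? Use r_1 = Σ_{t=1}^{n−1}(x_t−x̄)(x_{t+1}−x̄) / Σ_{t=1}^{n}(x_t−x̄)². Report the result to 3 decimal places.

Mean x̄ = (41 + 46 + 44 + 39 + 42 + 41 + 45 + 43 + 44 + 41)/10 = 42.6000
Numerator Σ_{t=1}^{9}(x_t−x̄)(x_{t+1}−x̄) = -7.1600
Denominator Σ(x_t−x̄)² = 42.4000
r_1 = -7.1600 / 42.4000 = -0.169

-0.169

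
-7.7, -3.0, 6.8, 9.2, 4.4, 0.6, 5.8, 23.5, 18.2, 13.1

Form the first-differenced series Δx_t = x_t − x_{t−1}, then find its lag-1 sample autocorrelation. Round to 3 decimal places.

0.054

First differences Δx: 4.7, 9.8, 2.4, -4.8, -3.8, 5.2, 17.7, -5.3, -5.1
Mean of differences = 2.3111
Numerator Σ(Δx_t−Δx̄)(Δx_{t+1}−Δx̄) = 27.4632
Denominator Σ(Δx_t−Δx̄)² = 507.7289
r_1(Δx) = 27.4632 / 507.7289 = 0.054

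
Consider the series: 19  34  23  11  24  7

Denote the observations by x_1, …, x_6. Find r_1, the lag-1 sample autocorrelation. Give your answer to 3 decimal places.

Mean x̄ = (19 + 34 + 23 + 11 + 24 + 7)/6 = 19.6667
Σ(x_t−x̄)(x_{t+1}−x̄) = (-9.5556) + (47.7778) + (-28.8889) + (-37.5556) + (-54.8889) = -83.1111
Denominator Σ(x_t−x̄)² = 471.3333
r_1 = -83.1111 / 471.3333 = -0.176

-0.176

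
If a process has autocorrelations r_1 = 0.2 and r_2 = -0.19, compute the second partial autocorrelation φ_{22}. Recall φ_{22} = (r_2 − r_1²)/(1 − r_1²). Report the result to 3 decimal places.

φ_{22} = (r_2 − r_1²) / (1 − r_1²)
r_1² = (0.2)² = 0.04
Numerator = -0.19 − 0.0400 = -0.2300; denominator = 1 − 0.0400 = 0.9600
φ_{22} = -0.2300 / 0.9600 = -0.240

-0.240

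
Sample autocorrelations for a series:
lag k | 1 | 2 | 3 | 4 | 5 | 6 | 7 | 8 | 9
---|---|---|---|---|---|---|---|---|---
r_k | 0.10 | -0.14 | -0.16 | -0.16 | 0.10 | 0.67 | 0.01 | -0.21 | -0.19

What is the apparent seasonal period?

The largest autocorrelation is r_6 = 0.67; the remaining lags stay at or below 0.10.
The dominant spike at lag 6 indicates a seasonal period of 6.

6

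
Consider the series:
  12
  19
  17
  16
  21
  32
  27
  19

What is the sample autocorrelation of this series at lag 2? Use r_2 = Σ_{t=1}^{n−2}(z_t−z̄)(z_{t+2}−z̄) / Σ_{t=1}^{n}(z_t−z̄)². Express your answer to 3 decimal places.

-0.108

Mean z̄ = (12 + 19 + 17 + 16 + 21 + 32 + 27 + 19)/8 = 20.3750
Deviations from mean: -8.3750, -1.3750, -3.3750, -4.3750, 0.6250, 11.6250, 6.6250, -1.3750
Σ(z_t−z̄)(z_{t+2}−z̄) = (28.2656) + (6.0156) + (-2.1094) + (-50.8594) + (4.1406) + (-15.9844) = -30.5313
Denominator Σ(z_t−z̄)² = 283.8750
r_2 = -30.5313 / 283.8750 = -0.108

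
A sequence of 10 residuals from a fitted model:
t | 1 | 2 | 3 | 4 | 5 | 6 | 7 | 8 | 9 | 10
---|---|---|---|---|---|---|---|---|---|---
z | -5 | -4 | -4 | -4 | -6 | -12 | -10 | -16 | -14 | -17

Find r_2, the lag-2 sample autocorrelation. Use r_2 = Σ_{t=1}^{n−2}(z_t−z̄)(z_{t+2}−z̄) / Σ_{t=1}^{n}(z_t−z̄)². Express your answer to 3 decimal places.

Mean z̄ = (-5 − 4 − 4 − 4 − 6 − 12 − 10 − 16 − 14 − 17)/10 = -9.2000
Numerator Σ_{t=1}^{8}(z_t−z̄)(z_{t+2}−z̄) = 124.3200
Denominator Σ(z_t−z̄)² = 247.6000
r_2 = 124.3200 / 247.6000 = 0.502

0.502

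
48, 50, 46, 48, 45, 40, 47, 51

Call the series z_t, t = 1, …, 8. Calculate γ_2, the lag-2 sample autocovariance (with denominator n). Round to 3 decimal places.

Mean z̄ = (48 + 50 + 46 + 48 + 45 + 40 + 47 + 51)/8 = 46.8750
Σ_{t=1}^{6}(z_t−z̄)(z_{t+2}−z̄) = -32.1563
γ_2 = -32.1563 / 8 = -4.020

-4.020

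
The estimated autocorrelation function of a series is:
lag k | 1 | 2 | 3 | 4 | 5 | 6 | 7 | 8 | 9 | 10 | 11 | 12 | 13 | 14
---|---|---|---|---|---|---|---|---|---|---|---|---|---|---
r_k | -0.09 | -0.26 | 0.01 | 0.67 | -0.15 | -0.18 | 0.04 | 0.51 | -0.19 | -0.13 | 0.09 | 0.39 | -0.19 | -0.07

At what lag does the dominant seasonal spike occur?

4

The largest autocorrelation is r_4 = 0.67, with weaker echoes at lags 8 (0.51) and 12 (0.39); the remaining lags stay at or below 0.09.
The dominant spike at lag 4 indicates a seasonal period of 4.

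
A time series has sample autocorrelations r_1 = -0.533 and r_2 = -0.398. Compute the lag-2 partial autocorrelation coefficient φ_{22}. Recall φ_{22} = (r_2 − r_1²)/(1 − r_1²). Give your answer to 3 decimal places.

φ_{22} = (r_2 − r_1²) / (1 − r_1²)
r_1² = (-0.533)² = 0.284089
Numerator = -0.398 − 0.2841 = -0.6821; denominator = 1 − 0.2841 = 0.7159
φ_{22} = -0.6821 / 0.7159 = -0.953

-0.953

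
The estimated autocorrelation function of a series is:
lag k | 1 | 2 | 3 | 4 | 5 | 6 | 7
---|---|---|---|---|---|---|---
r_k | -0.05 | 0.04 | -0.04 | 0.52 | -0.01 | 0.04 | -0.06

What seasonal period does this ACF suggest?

The largest autocorrelation is r_4 = 0.52; the remaining lags stay at or below 0.04.
The dominant spike at lag 4 indicates a seasonal period of 4.

4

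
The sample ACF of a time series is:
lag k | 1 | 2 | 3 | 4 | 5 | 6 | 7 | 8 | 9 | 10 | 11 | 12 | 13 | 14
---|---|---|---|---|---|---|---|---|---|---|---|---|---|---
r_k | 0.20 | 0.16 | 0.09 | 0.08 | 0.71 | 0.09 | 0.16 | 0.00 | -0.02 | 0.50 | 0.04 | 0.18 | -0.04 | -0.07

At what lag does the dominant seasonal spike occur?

The largest autocorrelation is r_5 = 0.71, with a weaker echo at lag 10 (0.50); the remaining lags stay at or below 0.20. The elevated value at lag 1 (0.20), dropping to 0.16 at lag 2, reflects decaying short-term dependence rather than seasonality.
The dominant spike at lag 5 indicates a seasonal period of 5.

5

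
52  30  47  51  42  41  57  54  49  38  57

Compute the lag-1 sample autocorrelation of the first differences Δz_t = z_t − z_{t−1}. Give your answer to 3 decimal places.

First differences Δz: -22, 17, 4, -9, -1, 16, -3, -5, -11, 19
Mean of differences = 0.5000
Numerator Σ(Δz_t−Δz̄)(Δz_{t+1}−Δz̄) = -540.2500
Denominator Σ(Δz_t−Δz̄)² = 1640.5000
r_1(Δz) = -540.2500 / 1640.5000 = -0.329

-0.329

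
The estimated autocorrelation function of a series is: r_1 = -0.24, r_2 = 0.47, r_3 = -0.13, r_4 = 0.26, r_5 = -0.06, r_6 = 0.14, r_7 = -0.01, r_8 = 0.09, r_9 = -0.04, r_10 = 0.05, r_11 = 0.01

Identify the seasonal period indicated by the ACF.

The largest autocorrelation is r_2 = 0.47, with a weaker echo at lag 4 (0.26); the remaining lags stay at or below 0.14.
The dominant spike at lag 2 indicates a seasonal period of 2.

2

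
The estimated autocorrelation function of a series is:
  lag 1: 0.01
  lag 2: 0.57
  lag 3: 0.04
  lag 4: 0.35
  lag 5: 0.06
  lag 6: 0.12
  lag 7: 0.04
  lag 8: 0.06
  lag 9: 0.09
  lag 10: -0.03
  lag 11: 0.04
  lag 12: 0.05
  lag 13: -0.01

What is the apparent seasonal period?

2

The largest autocorrelation is r_2 = 0.57, with a weaker echo at lag 4 (0.35); the remaining lags stay at or below 0.12.
The dominant spike at lag 2 indicates a seasonal period of 2.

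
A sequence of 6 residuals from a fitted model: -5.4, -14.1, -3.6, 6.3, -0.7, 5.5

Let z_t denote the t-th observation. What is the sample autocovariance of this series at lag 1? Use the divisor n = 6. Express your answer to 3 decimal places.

11.293

Mean z̄ = (-5.4 − 14.1 − 3.6 + 6.3 − 0.7 + 5.5)/6 = -2.0000
Σ_{t=1}^{5}(z_t−z̄)(z_{t+1}−z̄) = 67.7600
γ_1 = 67.7600 / 6 = 11.293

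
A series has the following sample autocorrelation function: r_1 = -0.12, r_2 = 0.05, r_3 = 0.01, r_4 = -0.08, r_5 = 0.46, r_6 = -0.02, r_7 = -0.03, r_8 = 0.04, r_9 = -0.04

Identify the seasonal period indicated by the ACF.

The largest autocorrelation is r_5 = 0.46; the remaining lags stay at or below 0.05.
The dominant spike at lag 5 indicates a seasonal period of 5.

5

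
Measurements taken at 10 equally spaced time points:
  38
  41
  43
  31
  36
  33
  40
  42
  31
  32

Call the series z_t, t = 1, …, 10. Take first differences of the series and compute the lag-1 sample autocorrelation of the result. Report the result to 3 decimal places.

First differences Δz: 3, 2, -12, 5, -3, 7, 2, -11, 1
Mean of differences = -0.6667
Numerator Σ(Δz_t−Δz̄)(Δz_{t+1}−Δz̄) = -140.1111
Denominator Σ(Δz_t−Δz̄)² = 362.0000
r_1(Δz) = -140.1111 / 362.0000 = -0.387

-0.387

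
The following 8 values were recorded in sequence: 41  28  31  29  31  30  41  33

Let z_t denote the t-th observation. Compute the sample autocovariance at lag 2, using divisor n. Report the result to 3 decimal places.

0.500

Mean z̄ = (41 + 28 + 31 + 29 + 31 + 30 + 41 + 33)/8 = 33.0000
Σ_{t=1}^{6}(z_t−z̄)(z_{t+2}−z̄) = 4.0000
γ_2 = 4.0000 / 8 = 0.500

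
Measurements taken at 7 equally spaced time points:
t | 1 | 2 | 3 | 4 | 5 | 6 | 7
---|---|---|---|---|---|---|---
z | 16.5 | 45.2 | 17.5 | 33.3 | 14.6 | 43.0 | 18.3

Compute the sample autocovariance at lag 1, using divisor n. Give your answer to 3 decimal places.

-119.712

Mean z̄ = (16.5 + 45.2 + 17.5 + 33.3 + 14.6 + 43.0 + 18.3)/7 = 26.9143
Σ_{t=1}^{6}(z_t−z̄)(z_{t+1}−z̄) = -837.9831
γ_1 = -837.9831 / 7 = -119.712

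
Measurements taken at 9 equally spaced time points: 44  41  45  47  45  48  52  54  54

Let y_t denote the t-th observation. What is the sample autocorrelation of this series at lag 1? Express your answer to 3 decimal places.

Mean ȳ = (44 + 41 + 45 + 47 + 45 + 48 + 52 + 54 + 54)/9 = 47.7778
Numerator Σ_{t=1}^{8}(y_t−ȳ)(y_{t+1}−ȳ) = 114.0617
Denominator Σ(y_t−ȳ)² = 171.5556
r_1 = 114.0617 / 171.5556 = 0.665

0.665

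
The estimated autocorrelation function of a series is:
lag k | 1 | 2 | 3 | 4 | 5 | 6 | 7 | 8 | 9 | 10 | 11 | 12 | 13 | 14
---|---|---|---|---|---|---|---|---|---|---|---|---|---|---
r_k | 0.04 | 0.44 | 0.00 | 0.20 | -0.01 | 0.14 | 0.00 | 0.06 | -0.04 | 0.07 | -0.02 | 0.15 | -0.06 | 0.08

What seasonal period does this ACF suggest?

2

The largest autocorrelation is r_2 = 0.44, with weaker echoes at lags 4 (0.20) and 12 (0.15); the remaining lags stay at or below 0.14.
The dominant spike at lag 2 indicates a seasonal period of 2.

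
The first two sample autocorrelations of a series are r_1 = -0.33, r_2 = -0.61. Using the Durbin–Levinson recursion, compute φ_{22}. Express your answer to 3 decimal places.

φ_{22} = (r_2 − r_1²) / (1 − r_1²)
r_1² = (-0.33)² = 0.1089
Numerator = -0.61 − 0.1089 = -0.7189; denominator = 1 − 0.1089 = 0.8911
φ_{22} = -0.7189 / 0.8911 = -0.807

-0.807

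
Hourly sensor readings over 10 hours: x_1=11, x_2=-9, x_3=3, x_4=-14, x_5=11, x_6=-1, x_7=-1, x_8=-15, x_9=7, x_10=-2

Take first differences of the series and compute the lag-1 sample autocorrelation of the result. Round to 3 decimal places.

-0.706

First differences Δx: -20, 12, -17, 25, -12, 0, -14, 22, -9
Mean of differences = -1.4444
Numerator Σ(Δx_t−Δx̄)(Δx_{t+1}−Δx̄) = -1653.9753
Denominator Σ(Δx_t−Δx̄)² = 2344.2222
r_1(Δx) = -1653.9753 / 2344.2222 = -0.706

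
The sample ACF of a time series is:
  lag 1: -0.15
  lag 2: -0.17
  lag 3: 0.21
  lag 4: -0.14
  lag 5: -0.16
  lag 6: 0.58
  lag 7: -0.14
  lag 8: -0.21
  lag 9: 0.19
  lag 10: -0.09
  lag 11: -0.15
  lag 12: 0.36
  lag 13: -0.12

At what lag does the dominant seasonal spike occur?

6

The largest autocorrelation is r_6 = 0.58, with a weaker echo at lag 12 (0.36); the remaining lags stay at or below 0.21.
The dominant spike at lag 6 indicates a seasonal period of 6.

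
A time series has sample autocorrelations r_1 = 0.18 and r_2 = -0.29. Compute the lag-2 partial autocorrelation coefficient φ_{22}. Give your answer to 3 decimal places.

-0.333

φ_{22} = (r_2 − r_1²) / (1 − r_1²)
r_1² = (0.18)² = 0.0324
Numerator = -0.29 − 0.0324 = -0.3224; denominator = 1 − 0.0324 = 0.9676
φ_{22} = -0.3224 / 0.9676 = -0.333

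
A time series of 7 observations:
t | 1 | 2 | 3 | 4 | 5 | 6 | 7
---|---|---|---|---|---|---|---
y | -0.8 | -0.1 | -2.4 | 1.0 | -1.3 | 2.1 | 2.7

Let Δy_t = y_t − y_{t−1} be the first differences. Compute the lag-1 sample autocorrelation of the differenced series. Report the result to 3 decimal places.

-0.758

First differences Δy: 0.7, -2.3, 3.4, -2.3, 3.4, 0.6
Mean of differences = 0.5833
Numerator Σ(Δy_t−Δȳ)(Δy_{t+1}−Δȳ) = -24.6536
Denominator Σ(Δy_t−Δȳ)² = 32.5083
r_1(Δy) = -24.6536 / 32.5083 = -0.758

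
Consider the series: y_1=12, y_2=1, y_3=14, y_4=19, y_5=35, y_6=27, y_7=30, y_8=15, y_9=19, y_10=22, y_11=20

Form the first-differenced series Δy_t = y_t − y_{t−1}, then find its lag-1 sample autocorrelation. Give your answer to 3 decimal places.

First differences Δy: -11, 13, 5, 16, -8, 3, -15, 4, 3, -2
Mean of differences = 0.8000
Numerator Σ(Δy_t−Δȳ)(Δy_{t+1}−Δȳ) = -266.4400
Denominator Σ(Δy_t−Δȳ)² = 891.6000
r_1(Δy) = -266.4400 / 891.6000 = -0.299

-0.299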